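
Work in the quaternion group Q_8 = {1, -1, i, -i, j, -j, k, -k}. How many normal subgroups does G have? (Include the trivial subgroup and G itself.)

G has 6 subgroups. Checking conjugation-invariance by order — order 1: 1/1 normal; order 2: 1/1 normal; order 4: 3/3 normal; order 8: 1/1 normal.
Total normal subgroups: 6.

6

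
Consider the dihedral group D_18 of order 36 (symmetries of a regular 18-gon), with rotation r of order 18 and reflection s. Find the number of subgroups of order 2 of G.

19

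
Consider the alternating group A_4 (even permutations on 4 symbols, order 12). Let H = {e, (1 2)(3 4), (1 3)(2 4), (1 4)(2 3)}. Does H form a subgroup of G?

Yes

|H| = 4 divides |G| = 12, consistent with Lagrange.
H contains the identity, every element's inverse is in H, and H is closed under ∘: it is a subgroup.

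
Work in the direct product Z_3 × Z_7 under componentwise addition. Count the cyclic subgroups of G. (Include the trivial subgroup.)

Group the elements of G by the cyclic subgroup they generate; each cyclic subgroup of order d accounts for φ(d) elements.
Cyclic subgroups by order — order 1: 1; order 3: 1; order 7: 1; order 21: 1.
Total: 4.

4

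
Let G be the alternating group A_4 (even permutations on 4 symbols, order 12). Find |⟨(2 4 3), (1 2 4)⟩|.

|⟨(2 4 3)⟩| = 3 and |⟨(1 2 4)⟩| = 3, so |H| is a multiple of lcm(3, 3) = 3 and divides |G| = 12.
Closing {(2 4 3), (1 2 4)} under the group operation gives all of G, so |H| = 12.

12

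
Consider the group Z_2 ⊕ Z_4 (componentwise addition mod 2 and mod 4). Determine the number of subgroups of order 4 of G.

3

|G| = 8 and 4 | 8, so subgroups of order 4 are possible by Lagrange.
The subgroups of order 4 are: {(0,0), (0,1), (0,2), (0,3)}; {(0,0), (0,2), (1,0), (1,2)}; {(0,0), (0,2), (1,1), (1,3)}.
So G has 3 subgroups of order 4.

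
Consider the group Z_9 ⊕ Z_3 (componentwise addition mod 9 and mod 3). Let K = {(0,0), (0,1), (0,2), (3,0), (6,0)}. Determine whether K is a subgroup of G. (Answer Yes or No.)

No

|K| = 5 does not divide |G| = 27, so by Lagrange K is not a subgroup.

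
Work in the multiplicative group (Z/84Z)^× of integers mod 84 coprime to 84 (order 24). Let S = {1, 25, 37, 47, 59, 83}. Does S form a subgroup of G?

Yes

|S| = 6 divides |G| = 24, consistent with Lagrange.
S contains the identity, every element's inverse is in S, and S is closed under ·: it is a subgroup.
In fact S = ⟨59⟩.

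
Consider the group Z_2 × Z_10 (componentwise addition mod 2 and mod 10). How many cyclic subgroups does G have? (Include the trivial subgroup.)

Each element a generates a cyclic subgroup ⟨a⟩; distinct elements may generate the same one (a cyclic group of order d has φ(d) generators).
Cyclic subgroups by order — order 1: 1; order 2: 3; order 5: 1; order 10: 3.
Total: 8.

8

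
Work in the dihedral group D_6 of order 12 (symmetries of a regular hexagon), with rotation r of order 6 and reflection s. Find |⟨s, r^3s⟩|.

4

|⟨s⟩| = 2 and |⟨r^3s⟩| = 2, so |H| is a multiple of lcm(2, 2) = 2 and divides |G| = 12.
Closing under the operation: H = {e, r^3, s, r^3s}, so |H| = 4.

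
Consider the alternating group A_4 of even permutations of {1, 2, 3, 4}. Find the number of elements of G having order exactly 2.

The elements of order 2 are: (1 2)(3 4), (1 3)(2 4), (1 4)(2 3).
That's 3.

3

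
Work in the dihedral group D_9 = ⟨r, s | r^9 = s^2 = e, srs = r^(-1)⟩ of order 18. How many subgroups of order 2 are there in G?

9

|G| = 18 and 2 | 18, so subgroups of order 2 are possible by Lagrange.
The subgroups of order 2 are: {e, r^2s}; {e, r^3s}; {e, r^4s}; {e, r^5s}; … (9 in all).
So G has 9 subgroups of order 2.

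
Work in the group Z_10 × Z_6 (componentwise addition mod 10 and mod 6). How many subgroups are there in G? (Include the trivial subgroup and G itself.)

|G| = 60, so by Lagrange every subgroup order divides 60. Divisors: 1, 2, 3, 4, 5, 6, 10, 12, 15, 20, 30, 60.
Subgroups by order — order 1: 1; order 2: 3; order 3: 1; order 4: 1; order 5: 1; order 6: 3; order 10: 3; order 12: 1; order 15: 1; order 20: 1; order 30: 3; order 60: 1.
Total: 1 + 3 + 1 + 1 + 1 + 3 + 3 + 1 + 1 + 1 + 3 + 1 = 20.

20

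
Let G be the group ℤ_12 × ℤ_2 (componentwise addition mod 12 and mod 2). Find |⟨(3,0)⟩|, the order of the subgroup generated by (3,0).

4

The order of (3,0) in Z_12 × Z_2 is lcm(ord(3) in Z_12, ord(0) in Z_2).
ord(3) = 4 and ord(0) = 1, so |⟨(3,0)⟩| = lcm(4, 1) = 4.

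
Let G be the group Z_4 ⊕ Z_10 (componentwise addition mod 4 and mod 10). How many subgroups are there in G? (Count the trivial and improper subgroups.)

16

|G| = 40, so by Lagrange every subgroup order divides 40. Divisors: 1, 2, 4, 5, 8, 10, 20, 40.
Subgroups by order — order 1: 1; order 2: 3; order 4: 3; order 5: 1; order 8: 1; order 10: 3; order 20: 3; order 40: 1.
Total: 1 + 3 + 3 + 1 + 1 + 3 + 3 + 1 = 16.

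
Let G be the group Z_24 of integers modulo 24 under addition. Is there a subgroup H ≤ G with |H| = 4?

4 | 24. A subgroup of order 4 is {0, 6, 12, 18}.

Yes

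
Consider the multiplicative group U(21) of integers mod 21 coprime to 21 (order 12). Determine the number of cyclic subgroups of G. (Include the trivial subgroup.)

A cyclic subgroup of order d is generated by each of its φ(d) elements of order d, so the cyclic subgroups of order d number (#elements of order d)/φ(d).
Cyclic subgroups by order — order 1: 1; order 2: 3; order 3: 1; order 6: 3.
Total: 8.

8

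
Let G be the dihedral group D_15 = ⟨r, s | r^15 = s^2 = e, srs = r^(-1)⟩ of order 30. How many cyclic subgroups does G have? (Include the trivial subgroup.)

19

A cyclic subgroup of order d is generated by each of its φ(d) elements of order d, so the cyclic subgroups of order d number (#elements of order d)/φ(d).
Cyclic subgroups by order — order 1: 1; order 2: 15; order 3: 1; order 5: 1; order 15: 1.
Total: 19.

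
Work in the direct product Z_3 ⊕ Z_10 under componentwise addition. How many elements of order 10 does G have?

An element (a,b) has order lcm(ord(a), ord(b)); count pairs with lcm equal to 10.
Enumerating gives 4 such elements.

4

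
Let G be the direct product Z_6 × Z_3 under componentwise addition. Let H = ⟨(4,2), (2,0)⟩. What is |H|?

|⟨(4,2)⟩| = 3 and |⟨(2,0)⟩| = 3, so |H| is a multiple of lcm(3, 3) = 3 and divides |G| = 18.
Closing under the operation: H = {(0,0), (0,1), (0,2), (2,0), (2,1), (2,2), (4,0), (4,1), (4,2)}, so |H| = 9.

9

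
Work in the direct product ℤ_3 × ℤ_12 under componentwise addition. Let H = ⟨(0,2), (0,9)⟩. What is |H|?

12

|⟨(0,2)⟩| = 6 and |⟨(0,9)⟩| = 4, so |H| is a multiple of lcm(6, 4) = 12 and divides |G| = 36.
Closing under the operation: H = {(0,0), (0,1), (0,2), (0,3), (0,4), (0,5), (0,6), (0,7), (0,8), (0,9), (0,10), (0,11)}, so |H| = 12.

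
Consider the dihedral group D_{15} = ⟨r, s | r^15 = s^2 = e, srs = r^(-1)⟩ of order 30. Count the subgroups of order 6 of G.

5

|G| = 30 and 6 | 30, so subgroups of order 6 are possible by Lagrange.
The subgroups of order 6 are: {e, r^5, r^10, s, r^5s, r^10s}; {e, r^5, r^10, rs, r^6s, r^11s}; {e, r^5, r^10, r^2s, r^7s, r^12s}; {e, r^5, r^10, r^3s, r^8s, r^13s}; … (5 in all).
So G has 5 subgroups of order 6.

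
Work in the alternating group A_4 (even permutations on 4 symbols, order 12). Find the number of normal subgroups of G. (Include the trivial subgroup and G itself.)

3

G has 10 subgroups. Checking conjugation-invariance by order — order 1: 1/1 normal; order 2: 0/3 normal; order 3: 0/4 normal; order 4: 1/1 normal; order 12: 1/1 normal.
Total normal subgroups: 3.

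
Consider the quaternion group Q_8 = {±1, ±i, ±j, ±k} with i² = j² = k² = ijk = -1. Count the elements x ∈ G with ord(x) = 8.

No element of G has order 8 (even though 8 | 8).

0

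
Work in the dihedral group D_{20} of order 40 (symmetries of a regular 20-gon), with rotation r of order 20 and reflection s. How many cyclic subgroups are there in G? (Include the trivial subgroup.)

26

A cyclic subgroup of order d is generated by each of its φ(d) elements of order d, so the cyclic subgroups of order d number (#elements of order d)/φ(d).
Cyclic subgroups by order — order 1: 1; order 2: 21; order 4: 1; order 5: 1; order 10: 1; order 20: 1.
Total: 26.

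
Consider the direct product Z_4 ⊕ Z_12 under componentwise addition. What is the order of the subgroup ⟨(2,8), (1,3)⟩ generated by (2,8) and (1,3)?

|⟨(2,8)⟩| = 6 and |⟨(1,3)⟩| = 4, so |H| is a multiple of lcm(6, 4) = 12 and divides |G| = 48.
Closing under the operation: H = {(0,0), (0,2), (0,4), (0,6), (0,8), (0,10), (1,1), (1,3), (1,5), (1,7), (1,9), (1,11), (2,0), (2,2), (2,4), (2,6), (2,8), (2,10), (3,1), (3,3), (3,5), (3,7), (3,9), (3,11)}, so |H| = 24.

24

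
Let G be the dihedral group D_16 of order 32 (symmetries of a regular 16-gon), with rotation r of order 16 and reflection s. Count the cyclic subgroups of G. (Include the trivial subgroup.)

Group the elements of G by the cyclic subgroup they generate; each cyclic subgroup of order d accounts for φ(d) elements.
Cyclic subgroups by order — order 1: 1; order 2: 17; order 4: 1; order 8: 1; order 16: 1.
Total: 21.

21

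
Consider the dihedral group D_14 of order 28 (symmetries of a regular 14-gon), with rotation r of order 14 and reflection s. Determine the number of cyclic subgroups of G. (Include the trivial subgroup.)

18

Each element a generates a cyclic subgroup ⟨a⟩; distinct elements may generate the same one (a cyclic group of order d has φ(d) generators).
Cyclic subgroups by order — order 1: 1; order 2: 15; order 7: 1; order 14: 1.
Total: 18.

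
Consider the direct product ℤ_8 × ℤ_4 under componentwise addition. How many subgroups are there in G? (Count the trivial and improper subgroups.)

22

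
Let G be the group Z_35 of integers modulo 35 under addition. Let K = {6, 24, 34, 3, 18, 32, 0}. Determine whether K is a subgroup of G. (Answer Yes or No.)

34 ∈ K but its inverse 1 ∉ K, so K is not a subgroup.

No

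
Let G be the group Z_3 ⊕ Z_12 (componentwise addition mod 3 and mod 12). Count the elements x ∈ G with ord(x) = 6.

An element (a,b) has order lcm(ord(a), ord(b)); count pairs with lcm equal to 6.
Enumerating gives 8 such elements.

8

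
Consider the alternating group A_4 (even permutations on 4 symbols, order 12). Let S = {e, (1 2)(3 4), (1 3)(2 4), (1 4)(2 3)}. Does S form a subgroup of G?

Yes

|S| = 4 divides |G| = 12, consistent with Lagrange.
S contains the identity, every element's inverse is in S, and S is closed under ∘: it is a subgroup.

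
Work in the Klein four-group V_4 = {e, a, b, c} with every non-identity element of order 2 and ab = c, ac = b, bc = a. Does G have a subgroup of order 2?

Yes

2 | 4. A subgroup of order 2 is {e, a}.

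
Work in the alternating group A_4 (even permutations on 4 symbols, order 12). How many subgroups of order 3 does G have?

4

|G| = 12 and 3 | 12, so subgroups of order 3 are possible by Lagrange.
The subgroups of order 3 are: {e, (1 2 3), (1 3 2)}; {e, (1 2 4), (1 4 2)}; {e, (1 3 4), (1 4 3)}; {e, (2 3 4), (2 4 3)}.
So G has 4 subgroups of order 3.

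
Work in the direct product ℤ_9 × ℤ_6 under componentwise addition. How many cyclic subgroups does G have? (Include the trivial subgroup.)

16

A cyclic subgroup of order d is generated by each of its φ(d) elements of order d, so the cyclic subgroups of order d number (#elements of order d)/φ(d).
Cyclic subgroups by order — order 1: 1; order 2: 1; order 3: 4; order 6: 4; order 9: 3; order 18: 3.
Total: 16.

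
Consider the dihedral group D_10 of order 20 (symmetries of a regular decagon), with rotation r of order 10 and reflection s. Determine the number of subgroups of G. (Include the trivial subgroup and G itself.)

22

|G| = 20, so by Lagrange every subgroup order divides 20. Divisors: 1, 2, 4, 5, 10, 20.
Subgroups by order — order 1: 1; order 2: 11; order 4: 5; order 5: 1; order 10: 3; order 20: 1.
Total: 1 + 11 + 5 + 1 + 3 + 1 = 22.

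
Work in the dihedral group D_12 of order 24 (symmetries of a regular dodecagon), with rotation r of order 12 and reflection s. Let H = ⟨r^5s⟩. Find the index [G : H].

12

|⟨r^5s⟩| = 2 and |G| = 24.
By Lagrange, [G : H] = |G|/|H| = 24/2 = 12.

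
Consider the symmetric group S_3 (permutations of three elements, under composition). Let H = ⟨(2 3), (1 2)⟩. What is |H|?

6

|⟨(2 3)⟩| = 2 and |⟨(1 2)⟩| = 2, so |H| is a multiple of lcm(2, 2) = 2 and divides |G| = 6.
Closing {(2 3), (1 2)} under the group operation gives all of G, so |H| = 6.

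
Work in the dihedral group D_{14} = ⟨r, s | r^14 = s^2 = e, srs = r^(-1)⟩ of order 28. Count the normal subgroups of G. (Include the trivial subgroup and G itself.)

7

G has 28 subgroups. Checking conjugation-invariance by order — order 1: 1/1 normal; order 2: 1/15 normal; order 4: 0/7 normal; order 7: 1/1 normal; order 14: 3/3 normal; order 28: 1/1 normal.
Total normal subgroups: 7.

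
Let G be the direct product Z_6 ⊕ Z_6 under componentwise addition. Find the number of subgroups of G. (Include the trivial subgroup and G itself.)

30

|G| = 36, so by Lagrange every subgroup order divides 36. Divisors: 1, 2, 3, 4, 6, 9, 12, 18, 36.
Subgroups by order — order 1: 1; order 2: 3; order 3: 4; order 4: 1; order 6: 12; order 9: 1; order 12: 4; order 18: 3; order 36: 1.
Total: 1 + 3 + 4 + 1 + 12 + 1 + 4 + 3 + 1 = 30.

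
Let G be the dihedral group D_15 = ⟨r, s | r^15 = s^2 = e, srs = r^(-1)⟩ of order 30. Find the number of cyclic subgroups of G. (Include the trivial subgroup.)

Each element a generates a cyclic subgroup ⟨a⟩; distinct elements may generate the same one (a cyclic group of order d has φ(d) generators).
Cyclic subgroups by order — order 1: 1; order 2: 15; order 3: 1; order 5: 1; order 15: 1.
Total: 19.

19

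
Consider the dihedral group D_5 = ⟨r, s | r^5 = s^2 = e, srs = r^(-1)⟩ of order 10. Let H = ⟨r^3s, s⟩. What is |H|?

|⟨r^3s⟩| = 2 and |⟨s⟩| = 2, so |H| is a multiple of lcm(2, 2) = 2 and divides |G| = 10.
Closing {r^3s, s} under the group operation gives all of G, so |H| = 10.

10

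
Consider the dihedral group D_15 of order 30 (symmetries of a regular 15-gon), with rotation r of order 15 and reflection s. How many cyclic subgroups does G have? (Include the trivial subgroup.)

19

A cyclic subgroup of order d is generated by each of its φ(d) elements of order d, so the cyclic subgroups of order d number (#elements of order d)/φ(d).
Cyclic subgroups by order — order 1: 1; order 2: 15; order 3: 1; order 5: 1; order 15: 1.
Total: 19.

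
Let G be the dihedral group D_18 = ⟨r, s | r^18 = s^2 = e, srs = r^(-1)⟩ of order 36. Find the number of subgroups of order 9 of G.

1

|G| = 36 and 9 | 36, so subgroups of order 9 are possible by Lagrange.
The subgroups of order 9 are: {e, r^2, r^4, r^6, r^8, r^10, r^12, r^14, r^16}.
So G has 1 subgroup of order 9.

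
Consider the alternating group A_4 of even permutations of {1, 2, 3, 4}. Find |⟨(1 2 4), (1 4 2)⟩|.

|⟨(1 2 4)⟩| = 3 and |⟨(1 4 2)⟩| = 3, so |H| is a multiple of lcm(3, 3) = 3 and divides |G| = 12.
Closing under the operation: H = {e, (1 2 4), (1 4 2)}, so |H| = 3.

3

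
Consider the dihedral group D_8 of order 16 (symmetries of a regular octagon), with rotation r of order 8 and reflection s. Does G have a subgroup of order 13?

13 does not divide |G| = 16, so by Lagrange no subgroup of order 13 exists.

No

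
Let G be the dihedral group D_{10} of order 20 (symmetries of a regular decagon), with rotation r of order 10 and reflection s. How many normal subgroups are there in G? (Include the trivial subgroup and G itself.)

G has 22 subgroups. Checking conjugation-invariance by order — order 1: 1/1 normal; order 2: 1/11 normal; order 4: 0/5 normal; order 5: 1/1 normal; order 10: 3/3 normal; order 20: 1/1 normal.
Total normal subgroups: 7.

7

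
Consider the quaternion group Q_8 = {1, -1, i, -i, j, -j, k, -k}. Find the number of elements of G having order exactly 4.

6

The elements of order 4 are: i, -i, j, -j, k, -k.
That's 6.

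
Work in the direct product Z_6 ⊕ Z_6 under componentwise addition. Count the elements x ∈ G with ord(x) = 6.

24

An element (a,b) has order lcm(ord(a), ord(b)); count pairs with lcm equal to 6.
Enumerating gives 24 such elements.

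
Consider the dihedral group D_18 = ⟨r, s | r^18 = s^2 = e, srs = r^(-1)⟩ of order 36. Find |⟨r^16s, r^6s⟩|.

18

|⟨r^16s⟩| = 2 and |⟨r^6s⟩| = 2, so |H| is a multiple of lcm(2, 2) = 2 and divides |G| = 36.
Closing under the operation: H = {e, r^2, r^4, r^6, r^8, r^10, r^12, r^14, r^16, s, r^2s, r^4s, r^6s, r^8s, r^10s, r^12s, r^14s, r^16s}, so |H| = 18.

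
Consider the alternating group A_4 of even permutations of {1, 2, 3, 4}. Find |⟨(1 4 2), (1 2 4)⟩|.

3

|⟨(1 4 2)⟩| = 3 and |⟨(1 2 4)⟩| = 3, so |H| is a multiple of lcm(3, 3) = 3 and divides |G| = 12.
Closing under the operation: H = {e, (1 2 4), (1 4 2)}, so |H| = 3.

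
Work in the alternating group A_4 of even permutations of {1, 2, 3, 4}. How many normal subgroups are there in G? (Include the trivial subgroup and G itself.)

G has 10 subgroups. Checking conjugation-invariance by order — order 1: 1/1 normal; order 2: 0/3 normal; order 3: 0/4 normal; order 4: 1/1 normal; order 12: 1/1 normal.
Total normal subgroups: 3.

3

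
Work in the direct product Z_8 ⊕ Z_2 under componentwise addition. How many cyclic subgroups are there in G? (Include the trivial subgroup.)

Group the elements of G by the cyclic subgroup they generate; each cyclic subgroup of order d accounts for φ(d) elements.
Cyclic subgroups by order — order 1: 1; order 2: 3; order 4: 2; order 8: 2.
Total: 8.

8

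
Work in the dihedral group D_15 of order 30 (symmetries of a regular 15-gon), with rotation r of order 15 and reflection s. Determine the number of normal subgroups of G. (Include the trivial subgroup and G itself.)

5

G has 28 subgroups. Checking conjugation-invariance by order — order 1: 1/1 normal; order 2: 0/15 normal; order 3: 1/1 normal; order 5: 1/1 normal; order 6: 0/5 normal; order 10: 0/3 normal; order 15: 1/1 normal; order 30: 1/1 normal.
Total normal subgroups: 5.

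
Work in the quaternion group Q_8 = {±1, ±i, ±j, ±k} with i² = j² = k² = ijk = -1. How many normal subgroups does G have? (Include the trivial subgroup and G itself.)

6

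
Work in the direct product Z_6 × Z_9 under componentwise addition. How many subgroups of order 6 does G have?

4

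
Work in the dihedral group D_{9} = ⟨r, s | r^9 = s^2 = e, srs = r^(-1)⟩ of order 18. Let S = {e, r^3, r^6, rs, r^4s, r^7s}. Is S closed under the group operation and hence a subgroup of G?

|S| = 6 divides |G| = 18, consistent with Lagrange.
S contains the identity, every element's inverse is in S, and S is closed under ·: it is a subgroup.

Yes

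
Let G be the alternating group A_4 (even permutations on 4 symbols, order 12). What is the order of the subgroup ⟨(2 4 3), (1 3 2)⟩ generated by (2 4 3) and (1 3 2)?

12

|⟨(2 4 3)⟩| = 3 and |⟨(1 3 2)⟩| = 3, so |H| is a multiple of lcm(3, 3) = 3 and divides |G| = 12.
Closing {(2 4 3), (1 3 2)} under the group operation gives all of G, so |H| = 12.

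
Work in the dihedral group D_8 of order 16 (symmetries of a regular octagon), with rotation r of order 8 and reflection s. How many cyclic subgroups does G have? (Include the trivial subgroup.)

12

Group the elements of G by the cyclic subgroup they generate; each cyclic subgroup of order d accounts for φ(d) elements.
Cyclic subgroups by order — order 1: 1; order 2: 9; order 4: 1; order 8: 1.
Total: 12.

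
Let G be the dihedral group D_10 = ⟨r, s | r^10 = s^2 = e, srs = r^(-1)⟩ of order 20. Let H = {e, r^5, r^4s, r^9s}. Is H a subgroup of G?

Yes

|H| = 4 divides |G| = 20, consistent with Lagrange.
H contains the identity, every element's inverse is in H, and H is closed under ·: it is a subgroup.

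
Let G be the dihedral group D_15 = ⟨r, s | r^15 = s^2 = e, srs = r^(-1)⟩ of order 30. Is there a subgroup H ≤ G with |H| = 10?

Yes

10 | 30. A subgroup of order 10 is {e, r^3, r^6, r^9, r^12, rs, r^4s, r^7s, r^10s, r^13s}.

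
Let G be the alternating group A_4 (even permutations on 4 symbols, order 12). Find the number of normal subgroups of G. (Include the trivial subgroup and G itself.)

G has 10 subgroups. Checking conjugation-invariance by order — order 1: 1/1 normal; order 2: 0/3 normal; order 3: 0/4 normal; order 4: 1/1 normal; order 12: 1/1 normal.
Total normal subgroups: 3.

3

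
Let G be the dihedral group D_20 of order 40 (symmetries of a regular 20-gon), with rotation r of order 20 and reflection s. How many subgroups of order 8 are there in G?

5

|G| = 40 and 8 | 40, so subgroups of order 8 are possible by Lagrange.
The subgroups of order 8 are: {e, r^5, r^10, r^15, s, r^5s, r^10s, r^15s}; {e, r^5, r^10, r^15, rs, r^6s, r^11s, r^16s}; {e, r^5, r^10, r^15, r^2s, r^7s, r^12s, r^17s}; {e, r^5, r^10, r^15, r^3s, r^8s, r^13s, r^18s}; … (5 in all).
So G has 5 subgroups of order 8.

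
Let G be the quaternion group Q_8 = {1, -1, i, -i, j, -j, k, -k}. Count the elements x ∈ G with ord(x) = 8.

No element of G has order 8 (even though 8 | 8).

0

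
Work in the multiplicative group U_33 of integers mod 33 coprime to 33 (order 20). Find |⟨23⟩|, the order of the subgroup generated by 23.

2

Compute successive powers of 23 mod 33: 23, 1; 23^2 ≡ 1 (mod 33).
So |⟨23⟩| = 2.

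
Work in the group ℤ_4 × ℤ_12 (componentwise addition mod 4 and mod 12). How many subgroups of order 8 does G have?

3

|G| = 48 and 8 | 48, so subgroups of order 8 are possible by Lagrange.
The subgroups of order 8 are: {(0,0), (0,3), (0,6), (0,9), (2,0), (2,3), (2,6), (2,9)}; {(0,0), (0,6), (1,0), (1,6), (2,0), (2,6), (3,0), (3,6)}; {(0,0), (0,6), (1,3), (1,9), (2,0), (2,6), (3,3), (3,9)}.
So G has 3 subgroups of order 8.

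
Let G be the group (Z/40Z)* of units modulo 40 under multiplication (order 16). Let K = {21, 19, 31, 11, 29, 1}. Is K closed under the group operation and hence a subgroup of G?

No

|K| = 6 does not divide |G| = 16, so by Lagrange K is not a subgroup.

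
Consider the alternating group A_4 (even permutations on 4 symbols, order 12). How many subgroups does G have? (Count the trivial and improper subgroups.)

10

|G| = 12, so by Lagrange every subgroup order divides 12. Divisors: 1, 2, 3, 4, 6, 12.
Subgroups by order — order 1: 1; order 2: 3; order 3: 4; order 4: 1; order 6: 0; order 12: 1.
Total: 1 + 3 + 4 + 1 + 0 + 1 = 10.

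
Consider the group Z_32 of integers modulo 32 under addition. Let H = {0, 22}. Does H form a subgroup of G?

No

22 ∈ H but its inverse 10 ∉ H, so H is not a subgroup.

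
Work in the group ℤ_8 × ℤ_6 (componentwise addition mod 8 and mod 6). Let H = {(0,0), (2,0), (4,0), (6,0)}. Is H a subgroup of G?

Yes

|H| = 4 divides |G| = 48, consistent with Lagrange.
H contains the identity, every element's inverse is in H, and H is closed under +: it is a subgroup.
In fact H = ⟨(6,0)⟩.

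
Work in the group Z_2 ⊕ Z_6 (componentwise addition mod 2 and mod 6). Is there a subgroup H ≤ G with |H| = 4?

Yes

4 | 12. A subgroup of order 4 is {(0,0), (0,3), (1,0), (1,3)}.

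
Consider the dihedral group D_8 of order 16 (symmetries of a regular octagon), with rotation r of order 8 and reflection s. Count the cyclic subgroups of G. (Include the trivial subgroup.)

12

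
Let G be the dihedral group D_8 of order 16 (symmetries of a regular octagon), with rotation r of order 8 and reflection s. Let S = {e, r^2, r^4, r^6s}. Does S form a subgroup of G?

r^2 ∈ S but its inverse r^6 ∉ S, so S is not a subgroup.

No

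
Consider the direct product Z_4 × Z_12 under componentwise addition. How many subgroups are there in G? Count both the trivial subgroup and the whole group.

|G| = 48, so by Lagrange every subgroup order divides 48. Divisors: 1, 2, 3, 4, 6, 8, 12, 16, 24, 48.
Subgroups by order — order 1: 1; order 2: 3; order 3: 1; order 4: 7; order 6: 3; order 8: 3; order 12: 7; order 16: 1; order 24: 3; order 48: 1.
Total: 1 + 3 + 1 + 7 + 3 + 3 + 7 + 1 + 3 + 1 = 30.

30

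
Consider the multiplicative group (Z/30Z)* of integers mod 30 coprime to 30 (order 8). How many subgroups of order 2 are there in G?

3

|G| = 8 and 2 | 8, so subgroups of order 2 are possible by Lagrange.
The subgroups of order 2 are: {1, 11}; {1, 19}; {1, 29}.
So G has 3 subgroups of order 2.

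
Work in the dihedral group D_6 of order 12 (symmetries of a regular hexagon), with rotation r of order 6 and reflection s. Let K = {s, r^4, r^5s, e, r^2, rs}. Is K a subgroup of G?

No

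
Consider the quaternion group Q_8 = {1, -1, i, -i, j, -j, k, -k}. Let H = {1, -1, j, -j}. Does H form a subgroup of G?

Yes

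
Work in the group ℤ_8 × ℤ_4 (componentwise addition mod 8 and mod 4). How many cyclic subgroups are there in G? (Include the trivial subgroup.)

A cyclic subgroup of order d is generated by each of its φ(d) elements of order d, so the cyclic subgroups of order d number (#elements of order d)/φ(d).
Cyclic subgroups by order — order 1: 1; order 2: 3; order 4: 6; order 8: 4.
Total: 14.

14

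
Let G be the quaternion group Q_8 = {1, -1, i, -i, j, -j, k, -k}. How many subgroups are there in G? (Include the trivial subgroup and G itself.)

6

|G| = 8, so by Lagrange every subgroup order divides 8. Divisors: 1, 2, 4, 8.
Subgroups by order — order 1: 1; order 2: 1; order 4: 3; order 8: 1.
Total: 1 + 1 + 3 + 1 = 6.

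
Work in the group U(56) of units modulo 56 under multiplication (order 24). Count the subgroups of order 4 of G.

|G| = 24 and 4 | 24, so subgroups of order 4 are possible by Lagrange.
The subgroups of order 4 are: {1, 13, 15, 27}; {1, 13, 29, 41}; {1, 13, 43, 55}; {1, 15, 29, 43}; … (7 in all).
So G has 7 subgroups of order 4.

7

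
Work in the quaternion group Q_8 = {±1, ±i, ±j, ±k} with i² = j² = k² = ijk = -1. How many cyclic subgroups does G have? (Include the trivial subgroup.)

Each element a generates a cyclic subgroup ⟨a⟩; distinct elements may generate the same one (a cyclic group of order d has φ(d) generators).
Cyclic subgroups by order — order 1: 1; order 2: 1; order 4: 3.
Total: 5.

5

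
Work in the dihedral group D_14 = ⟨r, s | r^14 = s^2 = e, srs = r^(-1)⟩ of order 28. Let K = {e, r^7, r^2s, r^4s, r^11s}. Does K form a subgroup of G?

|K| = 5 does not divide |G| = 28, so by Lagrange K is not a subgroup.

No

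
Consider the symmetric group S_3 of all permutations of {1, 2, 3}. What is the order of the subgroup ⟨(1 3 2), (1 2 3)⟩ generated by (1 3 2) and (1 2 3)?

3

|⟨(1 3 2)⟩| = 3 and |⟨(1 2 3)⟩| = 3, so |H| is a multiple of lcm(3, 3) = 3 and divides |G| = 6.
Closing under the operation: H = {e, (1 2 3), (1 3 2)}, so |H| = 3.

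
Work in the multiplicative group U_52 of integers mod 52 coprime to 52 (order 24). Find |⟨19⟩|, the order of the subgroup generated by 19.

12

Compute successive powers of 19 mod 52: 19, 49, 47, 9, 15, 25, 7, 29, …; 19^12 ≡ 1 (mod 52).
So |⟨19⟩| = 12.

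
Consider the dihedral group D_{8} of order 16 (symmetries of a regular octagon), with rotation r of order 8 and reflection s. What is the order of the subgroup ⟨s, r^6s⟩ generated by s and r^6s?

|⟨s⟩| = 2 and |⟨r^6s⟩| = 2, so |H| is a multiple of lcm(2, 2) = 2 and divides |G| = 16.
Closing under the operation: H = {e, r^2, r^4, r^6, s, r^2s, r^4s, r^6s}, so |H| = 8.

8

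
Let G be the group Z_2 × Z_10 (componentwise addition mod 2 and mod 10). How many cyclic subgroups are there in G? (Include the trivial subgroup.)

8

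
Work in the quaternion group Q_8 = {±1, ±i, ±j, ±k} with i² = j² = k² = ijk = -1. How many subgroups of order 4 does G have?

|G| = 8 and 4 | 8, so subgroups of order 4 are possible by Lagrange.
The subgroups of order 4 are: {1, -1, i, -i}; {1, -1, j, -j}; {1, -1, k, -k}.
So G has 3 subgroups of order 4.

3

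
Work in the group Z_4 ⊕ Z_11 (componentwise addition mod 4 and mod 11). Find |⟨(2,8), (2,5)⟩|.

22

|⟨(2,8)⟩| = 22 and |⟨(2,5)⟩| = 22, so |H| is a multiple of lcm(22, 22) = 22 and divides |G| = 44.
Closing under the operation: H = {(0,0), (0,1), (0,2), (0,3), (0,4), (0,5), (0,6), (0,7), (0,8), (0,9), (0,10), (2,0), (2,1), (2,2), (2,3), (2,4), (2,5), (2,6), (2,7), (2,8), (2,9), (2,10)}, so |H| = 22.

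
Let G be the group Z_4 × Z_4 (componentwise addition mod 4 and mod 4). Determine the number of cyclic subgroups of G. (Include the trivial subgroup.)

Each element a generates a cyclic subgroup ⟨a⟩; distinct elements may generate the same one (a cyclic group of order d has φ(d) generators).
Cyclic subgroups by order — order 1: 1; order 2: 3; order 4: 6.
Total: 10.

10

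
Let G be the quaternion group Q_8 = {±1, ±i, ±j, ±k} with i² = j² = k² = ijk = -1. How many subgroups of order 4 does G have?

|G| = 8 and 4 | 8, so subgroups of order 4 are possible by Lagrange.
The subgroups of order 4 are: {1, -1, i, -i}; {1, -1, j, -j}; {1, -1, k, -k}.
So G has 3 subgroups of order 4.

3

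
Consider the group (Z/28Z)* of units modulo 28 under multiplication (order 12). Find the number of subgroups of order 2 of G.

3

|G| = 12 and 2 | 12, so subgroups of order 2 are possible by Lagrange.
The subgroups of order 2 are: {1, 13}; {1, 15}; {1, 27}.
So G has 3 subgroups of order 2.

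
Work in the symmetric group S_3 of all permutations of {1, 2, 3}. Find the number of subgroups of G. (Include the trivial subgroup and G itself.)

6

|G| = 6, so by Lagrange every subgroup order divides 6. Divisors: 1, 2, 3, 6.
Subgroups by order — order 1: 1; order 2: 3; order 3: 1; order 6: 1.
Total: 1 + 3 + 1 + 1 = 6.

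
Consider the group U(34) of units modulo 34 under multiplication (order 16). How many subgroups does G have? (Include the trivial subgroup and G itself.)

5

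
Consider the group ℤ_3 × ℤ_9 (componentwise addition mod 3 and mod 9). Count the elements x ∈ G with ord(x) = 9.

18

An element (a,b) has order lcm(ord(a), ord(b)); count pairs with lcm equal to 9.
Enumerating gives 18 such elements.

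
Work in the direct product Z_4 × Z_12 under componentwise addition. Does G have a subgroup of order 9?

No

9 does not divide |G| = 48, so by Lagrange no subgroup of order 9 exists.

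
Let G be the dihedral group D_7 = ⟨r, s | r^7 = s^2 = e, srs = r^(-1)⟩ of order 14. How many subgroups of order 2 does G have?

7

|G| = 14 and 2 | 14, so subgroups of order 2 are possible by Lagrange.
The subgroups of order 2 are: {e, r^2s}; {e, r^3s}; {e, r^4s}; {e, r^5s}; … (7 in all).
So G has 7 subgroups of order 2.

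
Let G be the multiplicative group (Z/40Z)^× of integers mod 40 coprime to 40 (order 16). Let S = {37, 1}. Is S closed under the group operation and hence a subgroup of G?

No

37 ∈ S but its inverse 13 ∉ S, so S is not a subgroup.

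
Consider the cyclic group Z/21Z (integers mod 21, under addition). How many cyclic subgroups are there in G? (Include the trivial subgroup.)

4

Each element a generates a cyclic subgroup ⟨a⟩; distinct elements may generate the same one (a cyclic group of order d has φ(d) generators).
Cyclic subgroups by order — order 1: 1; order 3: 1; order 7: 1; order 21: 1.
Total: 4.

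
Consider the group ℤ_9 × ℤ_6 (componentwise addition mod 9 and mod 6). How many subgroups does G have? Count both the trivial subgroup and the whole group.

|G| = 54, so by Lagrange every subgroup order divides 54. Divisors: 1, 2, 3, 6, 9, 18, 27, 54.
Subgroups by order — order 1: 1; order 2: 1; order 3: 4; order 6: 4; order 9: 4; order 18: 4; order 27: 1; order 54: 1.
Total: 1 + 1 + 4 + 4 + 4 + 4 + 1 + 1 = 20.

20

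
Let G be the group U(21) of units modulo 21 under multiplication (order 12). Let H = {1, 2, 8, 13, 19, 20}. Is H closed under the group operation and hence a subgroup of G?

No

2 ∈ H but its inverse 11 ∉ H, so H is not a subgroup.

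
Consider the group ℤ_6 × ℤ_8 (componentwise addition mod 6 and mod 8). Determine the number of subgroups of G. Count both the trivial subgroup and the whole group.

22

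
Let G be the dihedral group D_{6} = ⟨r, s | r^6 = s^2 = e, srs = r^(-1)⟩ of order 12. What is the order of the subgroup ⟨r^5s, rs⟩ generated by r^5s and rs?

|⟨r^5s⟩| = 2 and |⟨rs⟩| = 2, so |H| is a multiple of lcm(2, 2) = 2 and divides |G| = 12.
Closing under the operation: H = {e, r^2, r^4, rs, r^3s, r^5s}, so |H| = 6.

6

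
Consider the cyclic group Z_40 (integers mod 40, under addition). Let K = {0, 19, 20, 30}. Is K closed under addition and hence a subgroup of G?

No

19 ∈ K but its inverse 21 ∉ K, so K is not a subgroup.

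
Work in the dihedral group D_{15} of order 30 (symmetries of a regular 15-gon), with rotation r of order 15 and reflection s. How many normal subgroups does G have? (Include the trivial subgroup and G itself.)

5

G has 28 subgroups. Checking conjugation-invariance by order — order 1: 1/1 normal; order 2: 0/15 normal; order 3: 1/1 normal; order 5: 1/1 normal; order 6: 0/5 normal; order 10: 0/3 normal; order 15: 1/1 normal; order 30: 1/1 normal.
Total normal subgroups: 5.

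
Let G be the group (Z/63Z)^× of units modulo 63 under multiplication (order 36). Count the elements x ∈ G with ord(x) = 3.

The elements of order 3 are: 4, 16, 22, 25, 37, 43, 46, 58.
That's 8.

8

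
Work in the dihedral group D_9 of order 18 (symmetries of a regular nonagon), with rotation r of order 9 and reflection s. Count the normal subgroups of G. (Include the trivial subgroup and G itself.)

G has 16 subgroups. Checking conjugation-invariance by order — order 1: 1/1 normal; order 2: 0/9 normal; order 3: 1/1 normal; order 6: 0/3 normal; order 9: 1/1 normal; order 18: 1/1 normal.
Total normal subgroups: 4.

4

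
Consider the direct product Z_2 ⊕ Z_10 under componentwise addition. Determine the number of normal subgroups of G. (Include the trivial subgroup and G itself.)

10

G is abelian, so every subgroup is normal.
G has 10 subgroups in total, hence 10 normal subgroups.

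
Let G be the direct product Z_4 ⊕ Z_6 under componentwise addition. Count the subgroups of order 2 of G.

3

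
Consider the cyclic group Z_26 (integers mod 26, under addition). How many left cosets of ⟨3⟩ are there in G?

1

|⟨3⟩| = 26 and |G| = 26.
By Lagrange, [G : H] = |G|/|H| = 26/26 = 1.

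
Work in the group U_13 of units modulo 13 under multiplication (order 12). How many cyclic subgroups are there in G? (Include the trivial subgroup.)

6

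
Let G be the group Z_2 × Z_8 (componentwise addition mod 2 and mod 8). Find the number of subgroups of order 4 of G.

3

|G| = 16 and 4 | 16, so subgroups of order 4 are possible by Lagrange.
The subgroups of order 4 are: {(0,0), (0,2), (0,4), (0,6)}; {(0,0), (0,4), (1,0), (1,4)}; {(0,0), (0,4), (1,2), (1,6)}.
So G has 3 subgroups of order 4.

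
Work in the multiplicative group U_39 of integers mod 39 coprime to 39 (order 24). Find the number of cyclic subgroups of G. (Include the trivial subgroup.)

12

Each element a generates a cyclic subgroup ⟨a⟩; distinct elements may generate the same one (a cyclic group of order d has φ(d) generators).
Cyclic subgroups by order — order 1: 1; order 2: 3; order 3: 1; order 4: 2; order 6: 3; order 12: 2.
Total: 12.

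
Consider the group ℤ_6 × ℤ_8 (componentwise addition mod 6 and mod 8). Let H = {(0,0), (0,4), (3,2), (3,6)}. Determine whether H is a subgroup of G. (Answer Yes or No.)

Yes

|H| = 4 divides |G| = 48, consistent with Lagrange.
H contains the identity, every element's inverse is in H, and H is closed under +: it is a subgroup.
In fact H = ⟨(3,2)⟩.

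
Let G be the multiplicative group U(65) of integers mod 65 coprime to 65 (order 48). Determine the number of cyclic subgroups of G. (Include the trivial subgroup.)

20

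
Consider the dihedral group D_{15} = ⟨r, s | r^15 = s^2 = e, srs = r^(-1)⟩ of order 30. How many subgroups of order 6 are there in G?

5

|G| = 30 and 6 | 30, so subgroups of order 6 are possible by Lagrange.
The subgroups of order 6 are: {e, r^5, r^10, s, r^5s, r^10s}; {e, r^5, r^10, rs, r^6s, r^11s}; {e, r^5, r^10, r^2s, r^7s, r^12s}; {e, r^5, r^10, r^3s, r^8s, r^13s}; … (5 in all).
So G has 5 subgroups of order 6.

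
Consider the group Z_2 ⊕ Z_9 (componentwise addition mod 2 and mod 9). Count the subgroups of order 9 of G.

|G| = 18 and 9 | 18, so subgroups of order 9 are possible by Lagrange.
The subgroups of order 9 are: {(0,0), (0,1), (0,2), (0,3), (0,4), (0,5), (0,6), (0,7), (0,8)}.
So G has 1 subgroup of order 9.

1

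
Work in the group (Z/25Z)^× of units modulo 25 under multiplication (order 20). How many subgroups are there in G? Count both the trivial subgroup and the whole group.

6

|G| = 20, so by Lagrange every subgroup order divides 20. Divisors: 1, 2, 4, 5, 10, 20.
Subgroups by order — order 1: 1; order 2: 1; order 4: 1; order 5: 1; order 10: 1; order 20: 1.
Total: 1 + 1 + 1 + 1 + 1 + 1 = 6.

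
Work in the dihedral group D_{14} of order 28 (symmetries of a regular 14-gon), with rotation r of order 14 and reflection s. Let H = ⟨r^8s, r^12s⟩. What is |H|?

14

|⟨r^8s⟩| = 2 and |⟨r^12s⟩| = 2, so |H| is a multiple of lcm(2, 2) = 2 and divides |G| = 28.
Closing under the operation: H = {e, r^2, r^4, r^6, r^8, r^10, r^12, s, r^2s, r^4s, r^6s, r^8s, r^10s, r^12s}, so |H| = 14.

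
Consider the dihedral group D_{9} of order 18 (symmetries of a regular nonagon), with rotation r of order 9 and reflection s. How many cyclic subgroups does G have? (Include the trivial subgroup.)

Each element a generates a cyclic subgroup ⟨a⟩; distinct elements may generate the same one (a cyclic group of order d has φ(d) generators).
Cyclic subgroups by order — order 1: 1; order 2: 9; order 3: 1; order 9: 1.
Total: 12.

12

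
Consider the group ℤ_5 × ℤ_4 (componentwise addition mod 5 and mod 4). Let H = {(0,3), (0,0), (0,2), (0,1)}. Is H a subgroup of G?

Yes

|H| = 4 divides |G| = 20, consistent with Lagrange.
H contains the identity, every element's inverse is in H, and H is closed under +: it is a subgroup.
In fact H = ⟨(0,1)⟩.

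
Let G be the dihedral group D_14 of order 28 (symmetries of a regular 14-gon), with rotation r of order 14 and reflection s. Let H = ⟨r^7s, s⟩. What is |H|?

|⟨r^7s⟩| = 2 and |⟨s⟩| = 2, so |H| is a multiple of lcm(2, 2) = 2 and divides |G| = 28.
Closing under the operation: H = {e, r^7, s, r^7s}, so |H| = 4.

4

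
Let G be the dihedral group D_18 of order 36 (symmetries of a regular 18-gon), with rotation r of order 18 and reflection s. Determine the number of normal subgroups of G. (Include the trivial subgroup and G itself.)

G has 45 subgroups. Checking conjugation-invariance by order — order 1: 1/1 normal; order 2: 1/19 normal; order 3: 1/1 normal; order 4: 0/9 normal; order 6: 1/7 normal; order 9: 1/1 normal; order 12: 0/3 normal; order 18: 3/3 normal; order 36: 1/1 normal.
Total normal subgroups: 9.

9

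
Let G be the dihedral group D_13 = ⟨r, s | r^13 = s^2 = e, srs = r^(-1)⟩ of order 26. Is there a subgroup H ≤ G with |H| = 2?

2 | 26. A subgroup of order 2 is {e, r^10s}.

Yes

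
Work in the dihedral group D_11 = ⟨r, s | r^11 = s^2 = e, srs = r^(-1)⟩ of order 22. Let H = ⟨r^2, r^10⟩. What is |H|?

|⟨r^2⟩| = 11 and |⟨r^10⟩| = 11, so |H| is a multiple of lcm(11, 11) = 11 and divides |G| = 22.
Closing under the operation: H = {e, r, r^2, r^3, r^4, r^5, r^6, r^7, r^8, r^9, r^10}, so |H| = 11.

11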